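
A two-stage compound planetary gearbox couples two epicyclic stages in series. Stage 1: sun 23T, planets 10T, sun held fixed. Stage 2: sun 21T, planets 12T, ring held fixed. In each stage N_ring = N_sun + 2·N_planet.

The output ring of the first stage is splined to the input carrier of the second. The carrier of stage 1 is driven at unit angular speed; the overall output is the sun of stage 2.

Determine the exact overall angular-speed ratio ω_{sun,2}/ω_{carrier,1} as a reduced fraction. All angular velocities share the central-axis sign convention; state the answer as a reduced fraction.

1452/301

Stage 1: N_ring = 23 + 2·10 = 43
Stage 1: 23(ω_s−ω_c) = −43(ω_r−ω_c),  ω_s=0, ω_c=1
Stage 1: ω_r = 1 − (23/43)(0−1) = 66/43
  ⇒ ω_r¹/ω_c¹ = 66/43
Stage 2: N_ring = 21 + 2·12 = 45
Stage 2: 21(ω_s−ω_c) = −45(ω_r−ω_c),  ω_r=0, ω_c=1
Stage 2: ω_s = 1 − (45/21)(0−1) = 22/7
  ⇒ ω_s²/ω_c² = 22/7
Coupling ω_c² = ω_r¹ ⇒ overall = 66/43 × 22/7 = 1452/301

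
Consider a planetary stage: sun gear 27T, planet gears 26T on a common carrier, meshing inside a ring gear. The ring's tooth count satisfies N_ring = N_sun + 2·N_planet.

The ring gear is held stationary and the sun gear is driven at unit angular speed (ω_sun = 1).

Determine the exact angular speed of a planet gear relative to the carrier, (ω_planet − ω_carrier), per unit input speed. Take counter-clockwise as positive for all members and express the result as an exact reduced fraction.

N_ring = 27 + 2·26 = 79
27(ω_s−ω_c) = −79(ω_r−ω_c),  ω_r=0, ω_s=1
27(1−ω_c) = −79(0−ω_c)  ⇒  106ω_c = 27  ⇒  ω_c = 27/106
sun–planet: 27·(1−27/106) = −26·(ω_p−ω_c)  ⇒  ω_p−ω_c = −(27/26)·(79/106) = -2133/2756

-2133/2756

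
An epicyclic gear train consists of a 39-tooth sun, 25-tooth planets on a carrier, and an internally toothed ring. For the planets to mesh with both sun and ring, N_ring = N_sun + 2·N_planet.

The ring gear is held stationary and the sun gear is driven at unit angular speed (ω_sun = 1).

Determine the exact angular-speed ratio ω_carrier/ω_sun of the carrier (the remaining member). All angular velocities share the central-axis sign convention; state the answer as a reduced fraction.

N_ring = 39 + 2·25 = 89
39(ω_s−ω_c) = −89(ω_r−ω_c),  ω_r=0, ω_s=1
39(1−ω_c) = −89(0−ω_c)  ⇒  128ω_c = 39  ⇒  ω_c = 39/128
ω_c/ω_s = 39/128

39/128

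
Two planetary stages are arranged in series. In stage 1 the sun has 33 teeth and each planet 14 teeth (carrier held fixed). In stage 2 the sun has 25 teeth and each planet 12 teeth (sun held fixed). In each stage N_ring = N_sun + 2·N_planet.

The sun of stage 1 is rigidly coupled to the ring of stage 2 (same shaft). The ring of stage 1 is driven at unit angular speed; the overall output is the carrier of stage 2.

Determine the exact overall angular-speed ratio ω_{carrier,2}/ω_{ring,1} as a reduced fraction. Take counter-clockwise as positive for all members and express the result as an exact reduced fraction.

-2989/2442

Stage 1: N_ring = 33 + 2·14 = 61
Stage 1: 33(ω_s−ω_c) = −61(ω_r−ω_c),  ω_c=0, ω_r=1
Stage 1: ω_s = 0 − (61/33)(1−0) = -61/33
  ⇒ ω_s¹/ω_r¹ = -61/33
Stage 2: N_ring = 25 + 2·12 = 49
Stage 2: 25(ω_s−ω_c) = −49(ω_r−ω_c),  ω_s=0, ω_r=1
Stage 2: 25(0−ω_c) = −49(1−ω_c)  ⇒  74ω_c = 49  ⇒  ω_c = 49/74
  ⇒ ω_c²/ω_r² = 49/74
Coupling ω_r² = ω_s¹ ⇒ overall = -61/33 × 49/74 = -2989/2442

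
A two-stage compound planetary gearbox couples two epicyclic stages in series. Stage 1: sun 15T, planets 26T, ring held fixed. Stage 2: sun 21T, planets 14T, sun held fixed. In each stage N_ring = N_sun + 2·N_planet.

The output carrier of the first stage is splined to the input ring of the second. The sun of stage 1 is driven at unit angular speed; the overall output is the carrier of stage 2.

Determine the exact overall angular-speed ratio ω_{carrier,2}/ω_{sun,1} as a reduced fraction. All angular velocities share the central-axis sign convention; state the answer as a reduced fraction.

Stage 1: N_ring = 15 + 2·26 = 67
Stage 1: 15(ω_s−ω_c) = −67(ω_r−ω_c),  ω_r=0, ω_s=1
Stage 1: 15(1−ω_c) = −67(0−ω_c)  ⇒  82ω_c = 15  ⇒  ω_c = 15/82
  ⇒ ω_c¹/ω_s¹ = 15/82
Stage 2: N_ring = 21 + 2·14 = 49
Stage 2: 21(ω_s−ω_c) = −49(ω_r−ω_c),  ω_s=0, ω_r=1
Stage 2: 21(0−ω_c) = −49(1−ω_c)  ⇒  70ω_c = 49  ⇒  ω_c = 7/10
  ⇒ ω_c²/ω_r² = 7/10
Coupling ω_r² = ω_c¹ ⇒ overall = 15/82 × 7/10 = 21/164

21/164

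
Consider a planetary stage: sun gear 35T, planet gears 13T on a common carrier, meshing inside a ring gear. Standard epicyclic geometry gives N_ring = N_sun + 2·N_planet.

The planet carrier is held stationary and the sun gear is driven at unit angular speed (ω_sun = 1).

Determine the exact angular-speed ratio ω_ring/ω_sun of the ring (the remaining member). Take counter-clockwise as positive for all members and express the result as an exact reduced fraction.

-35/61

N_ring = 35 + 2·13 = 61
35(ω_s−ω_c) = −61(ω_r−ω_c),  ω_c=0, ω_s=1
ω_r = 0 − (35/61)(1−0) = -35/61
ω_r/ω_s = -35/61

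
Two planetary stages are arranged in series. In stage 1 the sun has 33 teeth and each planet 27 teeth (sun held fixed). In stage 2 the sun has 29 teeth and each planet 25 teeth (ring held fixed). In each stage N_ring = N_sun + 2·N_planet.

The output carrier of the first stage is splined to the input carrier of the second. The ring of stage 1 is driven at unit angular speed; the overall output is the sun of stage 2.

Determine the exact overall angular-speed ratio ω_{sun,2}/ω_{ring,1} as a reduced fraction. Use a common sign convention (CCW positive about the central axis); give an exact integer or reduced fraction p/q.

27/10

Stage 1: N_ring = 33 + 2·27 = 87
Stage 1: 33(ω_s−ω_c) = −87(ω_r−ω_c),  ω_s=0, ω_r=1
Stage 1: 33(0−ω_c) = −87(1−ω_c)  ⇒  120ω_c = 87  ⇒  ω_c = 29/40
  ⇒ ω_c¹/ω_r¹ = 29/40
Stage 2: N_ring = 29 + 2·25 = 79
Stage 2: 29(ω_s−ω_c) = −79(ω_r−ω_c),  ω_r=0, ω_c=1
Stage 2: ω_s = 1 − (79/29)(0−1) = 108/29
  ⇒ ω_s²/ω_c² = 108/29
Coupling ω_c² = ω_c¹ ⇒ overall = 29/40 × 108/29 = 27/10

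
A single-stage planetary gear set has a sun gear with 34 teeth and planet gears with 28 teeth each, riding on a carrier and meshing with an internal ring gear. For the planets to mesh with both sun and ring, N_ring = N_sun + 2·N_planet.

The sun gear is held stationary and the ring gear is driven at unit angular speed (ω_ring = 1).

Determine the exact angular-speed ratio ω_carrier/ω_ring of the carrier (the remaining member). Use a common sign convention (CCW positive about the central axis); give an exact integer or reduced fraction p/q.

45/62

N_ring = 34 + 2·28 = 90
34(ω_s−ω_c) = −90(ω_r−ω_c),  ω_s=0, ω_r=1
34(0−ω_c) = −90(1−ω_c)  ⇒  124ω_c = 90  ⇒  ω_c = 45/62
ω_c/ω_r = 45/62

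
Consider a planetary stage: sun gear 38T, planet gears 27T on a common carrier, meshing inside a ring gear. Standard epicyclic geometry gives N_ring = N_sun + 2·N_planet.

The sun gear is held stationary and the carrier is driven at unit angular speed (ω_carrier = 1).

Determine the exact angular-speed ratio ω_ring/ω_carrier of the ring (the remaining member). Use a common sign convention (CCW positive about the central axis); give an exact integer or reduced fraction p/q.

65/46

N_ring = 38 + 2·27 = 92
38(ω_s−ω_c) = −92(ω_r−ω_c),  ω_s=0, ω_c=1
ω_r = 1 − (38/92)(0−1) = 65/46
ω_r/ω_c = 65/46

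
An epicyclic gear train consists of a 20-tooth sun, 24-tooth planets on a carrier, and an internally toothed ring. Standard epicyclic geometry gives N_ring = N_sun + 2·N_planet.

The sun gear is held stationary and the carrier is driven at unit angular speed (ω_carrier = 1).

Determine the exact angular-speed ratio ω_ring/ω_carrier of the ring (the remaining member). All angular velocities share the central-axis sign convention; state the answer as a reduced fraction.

N_ring = 20 + 2·24 = 68
20(ω_s−ω_c) = −68(ω_r−ω_c),  ω_s=0, ω_c=1
ω_r = 1 − (20/68)(0−1) = 22/17
ω_r/ω_c = 22/17

22/17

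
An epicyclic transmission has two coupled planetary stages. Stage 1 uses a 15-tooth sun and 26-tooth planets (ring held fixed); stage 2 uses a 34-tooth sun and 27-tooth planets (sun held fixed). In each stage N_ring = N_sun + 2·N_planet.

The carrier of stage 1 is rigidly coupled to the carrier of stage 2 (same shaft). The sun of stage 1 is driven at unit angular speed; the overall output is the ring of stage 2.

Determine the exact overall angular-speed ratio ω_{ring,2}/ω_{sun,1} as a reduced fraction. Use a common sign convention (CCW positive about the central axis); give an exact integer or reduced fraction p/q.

Stage 1: N_ring = 15 + 2·26 = 67
Stage 1: 15(ω_s−ω_c) = −67(ω_r−ω_c),  ω_r=0, ω_s=1
Stage 1: 15(1−ω_c) = −67(0−ω_c)  ⇒  82ω_c = 15  ⇒  ω_c = 15/82
  ⇒ ω_c¹/ω_s¹ = 15/82
Stage 2: N_ring = 34 + 2·27 = 88
Stage 2: 34(ω_s−ω_c) = −88(ω_r−ω_c),  ω_s=0, ω_c=1
Stage 2: ω_r = 1 − (34/88)(0−1) = 61/44
  ⇒ ω_r²/ω_c² = 61/44
Coupling ω_c² = ω_c¹ ⇒ overall = 15/82 × 61/44 = 915/3608

915/3608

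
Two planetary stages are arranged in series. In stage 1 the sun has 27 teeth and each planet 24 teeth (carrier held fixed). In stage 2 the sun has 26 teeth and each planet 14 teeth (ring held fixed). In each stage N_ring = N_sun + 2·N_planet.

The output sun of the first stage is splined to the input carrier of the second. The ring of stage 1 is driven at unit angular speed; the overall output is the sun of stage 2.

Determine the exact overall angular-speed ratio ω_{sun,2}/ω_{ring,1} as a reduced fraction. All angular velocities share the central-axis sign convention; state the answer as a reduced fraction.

Stage 1: N_ring = 27 + 2·24 = 75
Stage 1: 27(ω_s−ω_c) = −75(ω_r−ω_c),  ω_c=0, ω_r=1
Stage 1: ω_s = 0 − (75/27)(1−0) = -25/9
  ⇒ ω_s¹/ω_r¹ = -25/9
Stage 2: N_ring = 26 + 2·14 = 54
Stage 2: 26(ω_s−ω_c) = −54(ω_r−ω_c),  ω_r=0, ω_c=1
Stage 2: ω_s = 1 − (54/26)(0−1) = 40/13
  ⇒ ω_s²/ω_c² = 40/13
Coupling ω_c² = ω_s¹ ⇒ overall = -25/9 × 40/13 = -1000/117

-1000/117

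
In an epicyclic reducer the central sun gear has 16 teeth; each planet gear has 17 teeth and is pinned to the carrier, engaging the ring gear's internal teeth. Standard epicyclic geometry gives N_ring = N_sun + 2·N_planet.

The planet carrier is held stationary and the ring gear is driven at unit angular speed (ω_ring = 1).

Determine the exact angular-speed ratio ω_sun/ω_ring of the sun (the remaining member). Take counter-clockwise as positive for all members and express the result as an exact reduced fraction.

-25/8

N_ring = 16 + 2·17 = 50
16(ω_s−ω_c) = −50(ω_r−ω_c),  ω_c=0, ω_r=1
ω_s = 0 − (50/16)(1−0) = -25/8
ω_s/ω_r = -25/8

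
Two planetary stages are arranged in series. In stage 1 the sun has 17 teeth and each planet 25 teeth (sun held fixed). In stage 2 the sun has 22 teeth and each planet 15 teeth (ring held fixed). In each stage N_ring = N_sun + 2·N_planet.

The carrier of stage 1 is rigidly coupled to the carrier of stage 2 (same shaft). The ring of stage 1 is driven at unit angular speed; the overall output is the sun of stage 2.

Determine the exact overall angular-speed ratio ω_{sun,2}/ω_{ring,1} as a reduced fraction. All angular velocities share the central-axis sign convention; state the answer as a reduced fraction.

2479/924

Stage 1: N_ring = 17 + 2·25 = 67
Stage 1: 17(ω_s−ω_c) = −67(ω_r−ω_c),  ω_s=0, ω_r=1
Stage 1: 17(0−ω_c) = −67(1−ω_c)  ⇒  84ω_c = 67  ⇒  ω_c = 67/84
  ⇒ ω_c¹/ω_r¹ = 67/84
Stage 2: N_ring = 22 + 2·15 = 52
Stage 2: 22(ω_s−ω_c) = −52(ω_r−ω_c),  ω_r=0, ω_c=1
Stage 2: ω_s = 1 − (52/22)(0−1) = 37/11
  ⇒ ω_s²/ω_c² = 37/11
Coupling ω_c² = ω_c¹ ⇒ overall = 67/84 × 37/11 = 2479/924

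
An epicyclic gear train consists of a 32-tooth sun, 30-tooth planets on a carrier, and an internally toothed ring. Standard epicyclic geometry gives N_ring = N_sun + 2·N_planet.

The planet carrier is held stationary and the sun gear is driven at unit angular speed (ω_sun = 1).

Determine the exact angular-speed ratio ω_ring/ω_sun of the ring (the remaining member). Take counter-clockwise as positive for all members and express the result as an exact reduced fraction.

-8/23

N_ring = 32 + 2·30 = 92
32(ω_s−ω_c) = −92(ω_r−ω_c),  ω_c=0, ω_s=1
ω_r = 0 − (32/92)(1−0) = -8/23
ω_r/ω_s = -8/23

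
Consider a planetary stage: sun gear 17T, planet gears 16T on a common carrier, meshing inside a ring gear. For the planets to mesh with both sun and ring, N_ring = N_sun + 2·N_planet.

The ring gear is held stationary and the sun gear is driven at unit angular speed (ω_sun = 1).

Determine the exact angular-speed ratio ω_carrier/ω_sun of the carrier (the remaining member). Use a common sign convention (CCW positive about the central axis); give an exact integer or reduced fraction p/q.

N_ring = 17 + 2·16 = 49
17(ω_s−ω_c) = −49(ω_r−ω_c),  ω_r=0, ω_s=1
17(1−ω_c) = −49(0−ω_c)  ⇒  66ω_c = 17  ⇒  ω_c = 17/66
ω_c/ω_s = 17/66

17/66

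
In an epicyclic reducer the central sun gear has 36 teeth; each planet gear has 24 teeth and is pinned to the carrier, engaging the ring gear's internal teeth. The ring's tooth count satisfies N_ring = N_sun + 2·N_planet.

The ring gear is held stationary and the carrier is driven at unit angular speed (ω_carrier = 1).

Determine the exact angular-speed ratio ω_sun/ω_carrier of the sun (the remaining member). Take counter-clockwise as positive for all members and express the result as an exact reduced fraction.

10/3

N_ring = 36 + 2·24 = 84
36(ω_s−ω_c) = −84(ω_r−ω_c),  ω_r=0, ω_c=1
ω_s = 1 − (84/36)(0−1) = 10/3
ω_s/ω_c = 10/3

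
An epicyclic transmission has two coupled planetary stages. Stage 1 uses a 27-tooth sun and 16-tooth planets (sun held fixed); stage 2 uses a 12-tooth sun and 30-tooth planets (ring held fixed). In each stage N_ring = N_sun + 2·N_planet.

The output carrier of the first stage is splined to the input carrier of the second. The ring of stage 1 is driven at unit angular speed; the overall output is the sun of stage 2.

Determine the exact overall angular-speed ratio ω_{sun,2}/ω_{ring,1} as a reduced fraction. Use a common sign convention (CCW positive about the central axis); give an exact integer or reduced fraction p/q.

413/86

Stage 1: N_ring = 27 + 2·16 = 59
Stage 1: 27(ω_s−ω_c) = −59(ω_r−ω_c),  ω_s=0, ω_r=1
Stage 1: 27(0−ω_c) = −59(1−ω_c)  ⇒  86ω_c = 59  ⇒  ω_c = 59/86
  ⇒ ω_c¹/ω_r¹ = 59/86
Stage 2: N_ring = 12 + 2·30 = 72
Stage 2: 12(ω_s−ω_c) = −72(ω_r−ω_c),  ω_r=0, ω_c=1
Stage 2: ω_s = 1 − (72/12)(0−1) = 7
  ⇒ ω_s²/ω_c² = 7
Coupling ω_c² = ω_c¹ ⇒ overall = 59/86 × 7 = 413/86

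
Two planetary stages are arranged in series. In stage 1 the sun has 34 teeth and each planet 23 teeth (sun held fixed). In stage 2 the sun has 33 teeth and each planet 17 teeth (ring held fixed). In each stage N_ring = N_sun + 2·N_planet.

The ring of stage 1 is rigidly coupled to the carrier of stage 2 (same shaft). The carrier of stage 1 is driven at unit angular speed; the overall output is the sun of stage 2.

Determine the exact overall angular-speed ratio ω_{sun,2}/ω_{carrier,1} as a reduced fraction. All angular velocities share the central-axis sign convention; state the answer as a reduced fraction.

95/22

Stage 1: N_ring = 34 + 2·23 = 80
Stage 1: 34(ω_s−ω_c) = −80(ω_r−ω_c),  ω_s=0, ω_c=1
Stage 1: ω_r = 1 − (34/80)(0−1) = 57/40
  ⇒ ω_r¹/ω_c¹ = 57/40
Stage 2: N_ring = 33 + 2·17 = 67
Stage 2: 33(ω_s−ω_c) = −67(ω_r−ω_c),  ω_r=0, ω_c=1
Stage 2: ω_s = 1 − (67/33)(0−1) = 100/33
  ⇒ ω_s²/ω_c² = 100/33
Coupling ω_c² = ω_r¹ ⇒ overall = 57/40 × 100/33 = 95/22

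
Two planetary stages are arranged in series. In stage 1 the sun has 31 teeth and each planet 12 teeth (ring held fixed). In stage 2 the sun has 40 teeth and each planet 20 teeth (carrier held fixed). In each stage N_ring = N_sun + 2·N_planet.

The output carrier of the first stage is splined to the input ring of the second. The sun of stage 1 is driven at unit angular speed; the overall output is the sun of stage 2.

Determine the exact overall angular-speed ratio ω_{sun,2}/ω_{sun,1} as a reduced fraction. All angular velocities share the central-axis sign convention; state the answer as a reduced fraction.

Stage 1: N_ring = 31 + 2·12 = 55
Stage 1: 31(ω_s−ω_c) = −55(ω_r−ω_c),  ω_r=0, ω_s=1
Stage 1: 31(1−ω_c) = −55(0−ω_c)  ⇒  86ω_c = 31  ⇒  ω_c = 31/86
  ⇒ ω_c¹/ω_s¹ = 31/86
Stage 2: N_ring = 40 + 2·20 = 80
Stage 2: 40(ω_s−ω_c) = −80(ω_r−ω_c),  ω_c=0, ω_r=1
Stage 2: ω_s = 0 − (80/40)(1−0) = -2
  ⇒ ω_s²/ω_r² = -2
Coupling ω_r² = ω_c¹ ⇒ overall = 31/86 × -2 = -31/43

-31/43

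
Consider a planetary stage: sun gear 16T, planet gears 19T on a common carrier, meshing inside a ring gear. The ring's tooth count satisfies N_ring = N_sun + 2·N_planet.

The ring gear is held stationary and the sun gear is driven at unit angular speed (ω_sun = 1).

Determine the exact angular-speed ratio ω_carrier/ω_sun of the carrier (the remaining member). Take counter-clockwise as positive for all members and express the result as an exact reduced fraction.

N_ring = 16 + 2·19 = 54
16(ω_s−ω_c) = −54(ω_r−ω_c),  ω_r=0, ω_s=1
16(1−ω_c) = −54(0−ω_c)  ⇒  70ω_c = 16  ⇒  ω_c = 8/35
ω_c/ω_s = 8/35

8/35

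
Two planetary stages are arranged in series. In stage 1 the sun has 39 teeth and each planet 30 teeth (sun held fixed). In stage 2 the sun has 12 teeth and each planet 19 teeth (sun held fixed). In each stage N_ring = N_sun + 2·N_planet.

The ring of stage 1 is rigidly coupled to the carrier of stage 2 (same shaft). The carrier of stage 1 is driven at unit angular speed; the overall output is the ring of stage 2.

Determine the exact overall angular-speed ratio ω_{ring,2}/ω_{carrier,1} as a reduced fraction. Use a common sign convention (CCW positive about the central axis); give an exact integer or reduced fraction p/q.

Stage 1: N_ring = 39 + 2·30 = 99
Stage 1: 39(ω_s−ω_c) = −99(ω_r−ω_c),  ω_s=0, ω_c=1
Stage 1: ω_r = 1 − (39/99)(0−1) = 46/33
  ⇒ ω_r¹/ω_c¹ = 46/33
Stage 2: N_ring = 12 + 2·19 = 50
Stage 2: 12(ω_s−ω_c) = −50(ω_r−ω_c),  ω_s=0, ω_c=1
Stage 2: ω_r = 1 − (12/50)(0−1) = 31/25
  ⇒ ω_r²/ω_c² = 31/25
Coupling ω_c² = ω_r¹ ⇒ overall = 46/33 × 31/25 = 1426/825

1426/825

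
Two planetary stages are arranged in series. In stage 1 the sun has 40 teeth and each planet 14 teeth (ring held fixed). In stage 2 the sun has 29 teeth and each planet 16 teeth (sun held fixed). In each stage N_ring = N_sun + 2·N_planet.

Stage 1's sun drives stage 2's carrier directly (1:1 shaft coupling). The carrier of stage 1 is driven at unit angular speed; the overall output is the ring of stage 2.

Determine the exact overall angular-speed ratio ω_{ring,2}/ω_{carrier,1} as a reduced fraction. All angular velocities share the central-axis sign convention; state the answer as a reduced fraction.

Stage 1: N_ring = 40 + 2·14 = 68
Stage 1: 40(ω_s−ω_c) = −68(ω_r−ω_c),  ω_r=0, ω_c=1
Stage 1: ω_s = 1 − (68/40)(0−1) = 27/10
  ⇒ ω_s¹/ω_c¹ = 27/10
Stage 2: N_ring = 29 + 2·16 = 61
Stage 2: 29(ω_s−ω_c) = −61(ω_r−ω_c),  ω_s=0, ω_c=1
Stage 2: ω_r = 1 − (29/61)(0−1) = 90/61
  ⇒ ω_r²/ω_c² = 90/61
Coupling ω_c² = ω_s¹ ⇒ overall = 27/10 × 90/61 = 243/61

243/61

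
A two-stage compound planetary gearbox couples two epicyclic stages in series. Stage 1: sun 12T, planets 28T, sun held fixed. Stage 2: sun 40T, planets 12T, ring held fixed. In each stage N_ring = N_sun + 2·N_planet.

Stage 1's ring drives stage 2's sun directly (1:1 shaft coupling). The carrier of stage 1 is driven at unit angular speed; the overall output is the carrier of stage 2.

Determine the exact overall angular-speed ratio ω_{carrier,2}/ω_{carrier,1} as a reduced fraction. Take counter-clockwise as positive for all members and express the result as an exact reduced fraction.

Stage 1: N_ring = 12 + 2·28 = 68
Stage 1: 12(ω_s−ω_c) = −68(ω_r−ω_c),  ω_s=0, ω_c=1
Stage 1: ω_r = 1 − (12/68)(0−1) = 20/17
  ⇒ ω_r¹/ω_c¹ = 20/17
Stage 2: N_ring = 40 + 2·12 = 64
Stage 2: 40(ω_s−ω_c) = −64(ω_r−ω_c),  ω_r=0, ω_s=1
Stage 2: 40(1−ω_c) = −64(0−ω_c)  ⇒  104ω_c = 40  ⇒  ω_c = 5/13
  ⇒ ω_c²/ω_s² = 5/13
Coupling ω_s² = ω_r¹ ⇒ overall = 20/17 × 5/13 = 100/221

100/221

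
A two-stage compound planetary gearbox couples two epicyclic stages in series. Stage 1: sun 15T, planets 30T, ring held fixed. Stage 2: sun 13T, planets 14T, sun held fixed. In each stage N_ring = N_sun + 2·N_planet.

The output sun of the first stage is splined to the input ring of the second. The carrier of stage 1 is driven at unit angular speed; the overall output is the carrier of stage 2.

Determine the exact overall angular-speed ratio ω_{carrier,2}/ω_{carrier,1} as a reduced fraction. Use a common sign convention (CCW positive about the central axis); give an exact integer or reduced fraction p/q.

41/9

Stage 1: N_ring = 15 + 2·30 = 75
Stage 1: 15(ω_s−ω_c) = −75(ω_r−ω_c),  ω_r=0, ω_c=1
Stage 1: ω_s = 1 − (75/15)(0−1) = 6
  ⇒ ω_s¹/ω_c¹ = 6
Stage 2: N_ring = 13 + 2·14 = 41
Stage 2: 13(ω_s−ω_c) = −41(ω_r−ω_c),  ω_s=0, ω_r=1
Stage 2: 13(0−ω_c) = −41(1−ω_c)  ⇒  54ω_c = 41  ⇒  ω_c = 41/54
  ⇒ ω_c²/ω_r² = 41/54
Coupling ω_r² = ω_s¹ ⇒ overall = 6 × 41/54 = 41/9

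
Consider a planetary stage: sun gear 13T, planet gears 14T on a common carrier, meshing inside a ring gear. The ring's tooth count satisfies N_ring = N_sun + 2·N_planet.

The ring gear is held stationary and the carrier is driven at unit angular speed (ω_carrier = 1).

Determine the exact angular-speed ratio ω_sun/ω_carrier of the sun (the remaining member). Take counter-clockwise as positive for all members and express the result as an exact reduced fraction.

54/13

N_ring = 13 + 2·14 = 41
13(ω_s−ω_c) = −41(ω_r−ω_c),  ω_r=0, ω_c=1
ω_s = 1 − (41/13)(0−1) = 54/13
ω_s/ω_c = 54/13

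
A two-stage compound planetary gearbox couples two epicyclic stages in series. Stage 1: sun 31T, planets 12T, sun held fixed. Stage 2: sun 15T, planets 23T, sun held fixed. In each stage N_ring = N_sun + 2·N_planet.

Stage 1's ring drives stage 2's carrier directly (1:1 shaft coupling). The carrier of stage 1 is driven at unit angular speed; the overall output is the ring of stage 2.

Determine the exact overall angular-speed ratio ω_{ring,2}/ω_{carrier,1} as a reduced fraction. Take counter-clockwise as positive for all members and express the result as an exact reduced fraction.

Stage 1: N_ring = 31 + 2·12 = 55
Stage 1: 31(ω_s−ω_c) = −55(ω_r−ω_c),  ω_s=0, ω_c=1
Stage 1: ω_r = 1 − (31/55)(0−1) = 86/55
  ⇒ ω_r¹/ω_c¹ = 86/55
Stage 2: N_ring = 15 + 2·23 = 61
Stage 2: 15(ω_s−ω_c) = −61(ω_r−ω_c),  ω_s=0, ω_c=1
Stage 2: ω_r = 1 − (15/61)(0−1) = 76/61
  ⇒ ω_r²/ω_c² = 76/61
Coupling ω_c² = ω_r¹ ⇒ overall = 86/55 × 76/61 = 6536/3355

6536/3355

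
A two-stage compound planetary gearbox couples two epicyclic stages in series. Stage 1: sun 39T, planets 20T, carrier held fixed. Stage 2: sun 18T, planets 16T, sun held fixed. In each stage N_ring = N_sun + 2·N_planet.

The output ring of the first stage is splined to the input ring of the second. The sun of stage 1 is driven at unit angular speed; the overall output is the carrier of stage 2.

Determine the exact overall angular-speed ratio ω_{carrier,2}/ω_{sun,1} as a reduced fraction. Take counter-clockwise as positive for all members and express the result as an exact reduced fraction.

-975/2686

Stage 1: N_ring = 39 + 2·20 = 79
Stage 1: 39(ω_s−ω_c) = −79(ω_r−ω_c),  ω_c=0, ω_s=1
Stage 1: ω_r = 0 − (39/79)(1−0) = -39/79
  ⇒ ω_r¹/ω_s¹ = -39/79
Stage 2: N_ring = 18 + 2·16 = 50
Stage 2: 18(ω_s−ω_c) = −50(ω_r−ω_c),  ω_s=0, ω_r=1
Stage 2: 18(0−ω_c) = −50(1−ω_c)  ⇒  68ω_c = 50  ⇒  ω_c = 25/34
  ⇒ ω_c²/ω_r² = 25/34
Coupling ω_r² = ω_r¹ ⇒ overall = -39/79 × 25/34 = -975/2686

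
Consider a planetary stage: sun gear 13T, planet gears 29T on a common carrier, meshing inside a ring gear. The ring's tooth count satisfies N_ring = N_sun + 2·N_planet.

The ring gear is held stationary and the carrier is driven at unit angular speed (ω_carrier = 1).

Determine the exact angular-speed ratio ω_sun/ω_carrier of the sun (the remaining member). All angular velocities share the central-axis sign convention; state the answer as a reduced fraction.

N_ring = 13 + 2·29 = 71
13(ω_s−ω_c) = −71(ω_r−ω_c),  ω_r=0, ω_c=1
ω_s = 1 − (71/13)(0−1) = 84/13
ω_s/ω_c = 84/13

84/13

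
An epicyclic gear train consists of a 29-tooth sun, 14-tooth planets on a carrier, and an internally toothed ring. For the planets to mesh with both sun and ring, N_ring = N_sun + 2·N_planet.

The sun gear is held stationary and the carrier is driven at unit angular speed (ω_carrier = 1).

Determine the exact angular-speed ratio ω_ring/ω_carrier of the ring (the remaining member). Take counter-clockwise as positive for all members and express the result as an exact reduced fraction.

86/57

N_ring = 29 + 2·14 = 57
29(ω_s−ω_c) = −57(ω_r−ω_c),  ω_s=0, ω_c=1
ω_r = 1 − (29/57)(0−1) = 86/57
ω_r/ω_c = 86/57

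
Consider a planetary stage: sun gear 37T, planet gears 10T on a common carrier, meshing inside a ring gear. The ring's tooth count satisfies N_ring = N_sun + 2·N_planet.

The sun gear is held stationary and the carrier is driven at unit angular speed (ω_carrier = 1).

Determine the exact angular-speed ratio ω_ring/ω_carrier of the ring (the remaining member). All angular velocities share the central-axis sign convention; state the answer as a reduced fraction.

N_ring = 37 + 2·10 = 57
37(ω_s−ω_c) = −57(ω_r−ω_c),  ω_s=0, ω_c=1
ω_r = 1 − (37/57)(0−1) = 94/57
ω_r/ω_c = 94/57

94/57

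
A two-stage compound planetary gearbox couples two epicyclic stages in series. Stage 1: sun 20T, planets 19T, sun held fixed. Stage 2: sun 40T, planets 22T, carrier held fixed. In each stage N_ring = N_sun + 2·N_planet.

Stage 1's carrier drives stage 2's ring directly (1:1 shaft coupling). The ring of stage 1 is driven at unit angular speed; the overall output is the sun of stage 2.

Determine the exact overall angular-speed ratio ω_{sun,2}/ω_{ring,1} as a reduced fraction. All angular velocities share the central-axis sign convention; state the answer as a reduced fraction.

Stage 1: N_ring = 20 + 2·19 = 58
Stage 1: 20(ω_s−ω_c) = −58(ω_r−ω_c),  ω_s=0, ω_r=1
Stage 1: 20(0−ω_c) = −58(1−ω_c)  ⇒  78ω_c = 58  ⇒  ω_c = 29/39
  ⇒ ω_c¹/ω_r¹ = 29/39
Stage 2: N_ring = 40 + 2·22 = 84
Stage 2: 40(ω_s−ω_c) = −84(ω_r−ω_c),  ω_c=0, ω_r=1
Stage 2: ω_s = 0 − (84/40)(1−0) = -21/10
  ⇒ ω_s²/ω_r² = -21/10
Coupling ω_r² = ω_c¹ ⇒ overall = 29/39 × -21/10 = -203/130

-203/130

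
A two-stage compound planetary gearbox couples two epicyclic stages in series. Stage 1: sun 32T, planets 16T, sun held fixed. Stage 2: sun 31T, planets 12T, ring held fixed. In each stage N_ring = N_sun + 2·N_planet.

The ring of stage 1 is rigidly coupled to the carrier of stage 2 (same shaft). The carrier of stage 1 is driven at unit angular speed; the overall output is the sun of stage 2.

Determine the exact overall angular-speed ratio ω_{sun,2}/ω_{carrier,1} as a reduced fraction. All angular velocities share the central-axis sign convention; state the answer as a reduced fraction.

129/31

Stage 1: N_ring = 32 + 2·16 = 64
Stage 1: 32(ω_s−ω_c) = −64(ω_r−ω_c),  ω_s=0, ω_c=1
Stage 1: ω_r = 1 − (32/64)(0−1) = 3/2
  ⇒ ω_r¹/ω_c¹ = 3/2
Stage 2: N_ring = 31 + 2·12 = 55
Stage 2: 31(ω_s−ω_c) = −55(ω_r−ω_c),  ω_r=0, ω_c=1
Stage 2: ω_s = 1 − (55/31)(0−1) = 86/31
  ⇒ ω_s²/ω_c² = 86/31
Coupling ω_c² = ω_r¹ ⇒ overall = 3/2 × 86/31 = 129/31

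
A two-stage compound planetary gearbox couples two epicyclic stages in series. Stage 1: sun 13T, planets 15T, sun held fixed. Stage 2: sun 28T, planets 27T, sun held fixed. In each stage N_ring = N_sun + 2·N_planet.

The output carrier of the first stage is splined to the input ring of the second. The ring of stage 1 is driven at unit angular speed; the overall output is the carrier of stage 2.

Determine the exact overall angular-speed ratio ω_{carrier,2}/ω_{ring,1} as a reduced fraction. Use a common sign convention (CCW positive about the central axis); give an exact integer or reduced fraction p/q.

Stage 1: N_ring = 13 + 2·15 = 43
Stage 1: 13(ω_s−ω_c) = −43(ω_r−ω_c),  ω_s=0, ω_r=1
Stage 1: 13(0−ω_c) = −43(1−ω_c)  ⇒  56ω_c = 43  ⇒  ω_c = 43/56
  ⇒ ω_c¹/ω_r¹ = 43/56
Stage 2: N_ring = 28 + 2·27 = 82
Stage 2: 28(ω_s−ω_c) = −82(ω_r−ω_c),  ω_s=0, ω_r=1
Stage 2: 28(0−ω_c) = −82(1−ω_c)  ⇒  110ω_c = 82  ⇒  ω_c = 41/55
  ⇒ ω_c²/ω_r² = 41/55
Coupling ω_r² = ω_c¹ ⇒ overall = 43/56 × 41/55 = 1763/3080

1763/3080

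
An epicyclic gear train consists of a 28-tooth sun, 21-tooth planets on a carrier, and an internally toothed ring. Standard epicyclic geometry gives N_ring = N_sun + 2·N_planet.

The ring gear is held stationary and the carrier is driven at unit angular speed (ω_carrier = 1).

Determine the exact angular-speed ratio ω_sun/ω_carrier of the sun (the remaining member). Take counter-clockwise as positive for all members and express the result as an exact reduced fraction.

N_ring = 28 + 2·21 = 70
28(ω_s−ω_c) = −70(ω_r−ω_c),  ω_r=0, ω_c=1
ω_s = 1 − (70/28)(0−1) = 7/2
ω_s/ω_c = 7/2

7/2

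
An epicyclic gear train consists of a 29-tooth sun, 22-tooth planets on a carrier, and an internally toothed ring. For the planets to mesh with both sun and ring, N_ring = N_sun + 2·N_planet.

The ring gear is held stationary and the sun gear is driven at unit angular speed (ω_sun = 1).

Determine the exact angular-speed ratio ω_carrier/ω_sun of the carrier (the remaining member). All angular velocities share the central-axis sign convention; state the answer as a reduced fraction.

29/102

N_ring = 29 + 2·22 = 73
29(ω_s−ω_c) = −73(ω_r−ω_c),  ω_r=0, ω_s=1
29(1−ω_c) = −73(0−ω_c)  ⇒  102ω_c = 29  ⇒  ω_c = 29/102
ω_c/ω_s = 29/102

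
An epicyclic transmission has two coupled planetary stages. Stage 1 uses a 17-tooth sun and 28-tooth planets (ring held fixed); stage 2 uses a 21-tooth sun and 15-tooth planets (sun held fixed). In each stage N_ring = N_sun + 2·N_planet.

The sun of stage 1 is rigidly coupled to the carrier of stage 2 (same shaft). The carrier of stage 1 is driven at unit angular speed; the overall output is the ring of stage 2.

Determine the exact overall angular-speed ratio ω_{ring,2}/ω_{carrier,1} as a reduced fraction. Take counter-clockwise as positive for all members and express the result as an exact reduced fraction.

Stage 1: N_ring = 17 + 2·28 = 73
Stage 1: 17(ω_s−ω_c) = −73(ω_r−ω_c),  ω_r=0, ω_c=1
Stage 1: ω_s = 1 − (73/17)(0−1) = 90/17
  ⇒ ω_s¹/ω_c¹ = 90/17
Stage 2: N_ring = 21 + 2·15 = 51
Stage 2: 21(ω_s−ω_c) = −51(ω_r−ω_c),  ω_s=0, ω_c=1
Stage 2: ω_r = 1 − (21/51)(0−1) = 24/17
  ⇒ ω_r²/ω_c² = 24/17
Coupling ω_c² = ω_s¹ ⇒ overall = 90/17 × 24/17 = 2160/289

2160/289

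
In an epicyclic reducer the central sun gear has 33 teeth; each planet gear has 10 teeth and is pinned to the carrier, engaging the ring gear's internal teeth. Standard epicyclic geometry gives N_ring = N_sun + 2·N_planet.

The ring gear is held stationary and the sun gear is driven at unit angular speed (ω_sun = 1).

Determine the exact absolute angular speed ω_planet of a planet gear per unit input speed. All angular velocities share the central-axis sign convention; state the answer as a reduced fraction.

N_ring = 33 + 2·10 = 53
33(ω_s−ω_c) = −53(ω_r−ω_c),  ω_r=0, ω_s=1
33(1−ω_c) = −53(0−ω_c)  ⇒  86ω_c = 33  ⇒  ω_c = 33/86
sun–planet: 33·(1−33/86) = −10·(ω_p−ω_c)  ⇒  ω_p−ω_c = −(33/10)·(53/86) = -1749/860
ω_p = 33/86 − 1749/860 = -33/20

-33/20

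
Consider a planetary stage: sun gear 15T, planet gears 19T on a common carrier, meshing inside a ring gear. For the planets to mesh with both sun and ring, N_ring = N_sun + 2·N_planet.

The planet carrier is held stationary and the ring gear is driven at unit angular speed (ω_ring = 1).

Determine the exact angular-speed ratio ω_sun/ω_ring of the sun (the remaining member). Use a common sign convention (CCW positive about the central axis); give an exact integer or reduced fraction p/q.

N_ring = 15 + 2·19 = 53
15(ω_s−ω_c) = −53(ω_r−ω_c),  ω_c=0, ω_r=1
ω_s = 0 − (53/15)(1−0) = -53/15
ω_s/ω_r = -53/15

-53/15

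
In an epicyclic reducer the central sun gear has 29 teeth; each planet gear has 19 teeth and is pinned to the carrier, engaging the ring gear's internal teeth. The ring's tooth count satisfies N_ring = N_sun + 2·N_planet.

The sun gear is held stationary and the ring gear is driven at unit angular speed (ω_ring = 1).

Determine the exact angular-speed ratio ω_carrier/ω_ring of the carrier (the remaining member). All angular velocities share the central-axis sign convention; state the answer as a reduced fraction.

N_ring = 29 + 2·19 = 67
29(ω_s−ω_c) = −67(ω_r−ω_c),  ω_s=0, ω_r=1
29(0−ω_c) = −67(1−ω_c)  ⇒  96ω_c = 67  ⇒  ω_c = 67/96
ω_c/ω_r = 67/96

67/96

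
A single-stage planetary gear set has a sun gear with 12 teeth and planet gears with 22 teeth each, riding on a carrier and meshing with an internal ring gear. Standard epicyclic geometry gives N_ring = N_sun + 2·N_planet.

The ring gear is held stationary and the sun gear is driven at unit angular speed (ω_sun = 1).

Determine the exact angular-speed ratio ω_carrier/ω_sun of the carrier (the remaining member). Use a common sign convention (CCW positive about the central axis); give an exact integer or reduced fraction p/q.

3/17

N_ring = 12 + 2·22 = 56
12(ω_s−ω_c) = −56(ω_r−ω_c),  ω_r=0, ω_s=1
12(1−ω_c) = −56(0−ω_c)  ⇒  68ω_c = 12  ⇒  ω_c = 3/17
ω_c/ω_s = 3/17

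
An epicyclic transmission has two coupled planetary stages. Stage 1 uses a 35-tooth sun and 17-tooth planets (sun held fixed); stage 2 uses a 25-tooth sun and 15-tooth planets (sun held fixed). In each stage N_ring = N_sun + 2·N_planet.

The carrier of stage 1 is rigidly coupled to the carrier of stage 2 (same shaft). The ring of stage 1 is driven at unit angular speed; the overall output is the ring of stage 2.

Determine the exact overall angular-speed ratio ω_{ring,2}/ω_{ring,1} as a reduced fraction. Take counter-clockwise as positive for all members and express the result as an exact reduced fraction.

138/143

Stage 1: N_ring = 35 + 2·17 = 69
Stage 1: 35(ω_s−ω_c) = −69(ω_r−ω_c),  ω_s=0, ω_r=1
Stage 1: 35(0−ω_c) = −69(1−ω_c)  ⇒  104ω_c = 69  ⇒  ω_c = 69/104
  ⇒ ω_c¹/ω_r¹ = 69/104
Stage 2: N_ring = 25 + 2·15 = 55
Stage 2: 25(ω_s−ω_c) = −55(ω_r−ω_c),  ω_s=0, ω_c=1
Stage 2: ω_r = 1 − (25/55)(0−1) = 16/11
  ⇒ ω_r²/ω_c² = 16/11
Coupling ω_c² = ω_c¹ ⇒ overall = 69/104 × 16/11 = 138/143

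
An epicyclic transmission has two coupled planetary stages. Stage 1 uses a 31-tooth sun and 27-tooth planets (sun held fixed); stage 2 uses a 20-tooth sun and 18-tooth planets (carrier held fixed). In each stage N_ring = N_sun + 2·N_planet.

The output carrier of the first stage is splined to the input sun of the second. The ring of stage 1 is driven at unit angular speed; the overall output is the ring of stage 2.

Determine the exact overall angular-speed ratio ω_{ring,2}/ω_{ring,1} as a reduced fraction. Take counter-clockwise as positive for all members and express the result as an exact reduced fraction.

Stage 1: N_ring = 31 + 2·27 = 85
Stage 1: 31(ω_s−ω_c) = −85(ω_r−ω_c),  ω_s=0, ω_r=1
Stage 1: 31(0−ω_c) = −85(1−ω_c)  ⇒  116ω_c = 85  ⇒  ω_c = 85/116
  ⇒ ω_c¹/ω_r¹ = 85/116
Stage 2: N_ring = 20 + 2·18 = 56
Stage 2: 20(ω_s−ω_c) = −56(ω_r−ω_c),  ω_c=0, ω_s=1
Stage 2: ω_r = 0 − (20/56)(1−0) = -5/14
  ⇒ ω_r²/ω_s² = -5/14
Coupling ω_s² = ω_c¹ ⇒ overall = 85/116 × -5/14 = -425/1624

-425/1624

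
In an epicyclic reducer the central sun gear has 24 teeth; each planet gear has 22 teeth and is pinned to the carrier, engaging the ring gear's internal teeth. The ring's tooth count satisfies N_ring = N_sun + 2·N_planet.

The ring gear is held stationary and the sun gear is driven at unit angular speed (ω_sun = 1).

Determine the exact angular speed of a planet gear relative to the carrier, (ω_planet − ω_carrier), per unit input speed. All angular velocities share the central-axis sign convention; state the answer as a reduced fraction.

-204/253

N_ring = 24 + 2·22 = 68
24(ω_s−ω_c) = −68(ω_r−ω_c),  ω_r=0, ω_s=1
24(1−ω_c) = −68(0−ω_c)  ⇒  92ω_c = 24  ⇒  ω_c = 6/23
sun–planet: 24·(1−6/23) = −22·(ω_p−ω_c)  ⇒  ω_p−ω_c = −(24/22)·(17/23) = -204/253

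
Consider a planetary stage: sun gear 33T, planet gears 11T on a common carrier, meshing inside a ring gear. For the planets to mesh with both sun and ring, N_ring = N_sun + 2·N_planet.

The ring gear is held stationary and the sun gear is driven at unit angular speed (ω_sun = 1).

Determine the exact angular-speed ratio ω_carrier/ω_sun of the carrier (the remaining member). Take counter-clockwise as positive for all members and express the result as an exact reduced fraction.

3/8

N_ring = 33 + 2·11 = 55
33(ω_s−ω_c) = −55(ω_r−ω_c),  ω_r=0, ω_s=1
33(1−ω_c) = −55(0−ω_c)  ⇒  88ω_c = 33  ⇒  ω_c = 3/8
ω_c/ω_s = 3/8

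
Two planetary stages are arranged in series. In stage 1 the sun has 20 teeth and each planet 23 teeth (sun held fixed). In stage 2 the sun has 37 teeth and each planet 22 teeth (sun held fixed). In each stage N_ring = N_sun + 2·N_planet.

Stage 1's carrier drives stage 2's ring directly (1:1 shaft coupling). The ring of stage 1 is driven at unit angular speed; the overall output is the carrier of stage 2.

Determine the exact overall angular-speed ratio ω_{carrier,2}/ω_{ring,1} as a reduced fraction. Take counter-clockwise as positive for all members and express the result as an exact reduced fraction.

2673/5074

Stage 1: N_ring = 20 + 2·23 = 66
Stage 1: 20(ω_s−ω_c) = −66(ω_r−ω_c),  ω_s=0, ω_r=1
Stage 1: 20(0−ω_c) = −66(1−ω_c)  ⇒  86ω_c = 66  ⇒  ω_c = 33/43
  ⇒ ω_c¹/ω_r¹ = 33/43
Stage 2: N_ring = 37 + 2·22 = 81
Stage 2: 37(ω_s−ω_c) = −81(ω_r−ω_c),  ω_s=0, ω_r=1
Stage 2: 37(0−ω_c) = −81(1−ω_c)  ⇒  118ω_c = 81  ⇒  ω_c = 81/118
  ⇒ ω_c²/ω_r² = 81/118
Coupling ω_r² = ω_c¹ ⇒ overall = 33/43 × 81/118 = 2673/5074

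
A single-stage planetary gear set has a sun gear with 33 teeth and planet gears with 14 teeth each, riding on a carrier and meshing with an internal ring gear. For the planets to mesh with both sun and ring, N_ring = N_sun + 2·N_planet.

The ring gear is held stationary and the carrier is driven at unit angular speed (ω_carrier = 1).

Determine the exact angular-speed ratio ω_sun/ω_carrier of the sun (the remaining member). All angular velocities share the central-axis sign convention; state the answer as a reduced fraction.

94/33

N_ring = 33 + 2·14 = 61
33(ω_s−ω_c) = −61(ω_r−ω_c),  ω_r=0, ω_c=1
ω_s = 1 − (61/33)(0−1) = 94/33
ω_s/ω_c = 94/33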